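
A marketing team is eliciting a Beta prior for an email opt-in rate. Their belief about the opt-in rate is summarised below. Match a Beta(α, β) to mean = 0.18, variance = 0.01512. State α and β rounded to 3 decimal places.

α = 1.577, β = 7.185

Let s = α+β. The Beta variance is μ(1−μ)/(s+1).
So s+1 = μ(1−μ)/σ² = (0.18×0.82)/0.01512 = 0.1476/0.01512 = 9.7619, giving s = 8.7619.
Then α = μs = 0.18×8.7619 = 1.577 and β = (1−μ)s = 0.82×8.7619 = 7.185.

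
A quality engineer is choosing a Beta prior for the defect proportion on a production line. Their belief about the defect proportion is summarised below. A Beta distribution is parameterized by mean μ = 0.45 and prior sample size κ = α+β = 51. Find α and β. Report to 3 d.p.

α = 22.950, β = 28.050

α = μκ = 0.45×51 = 22.950 and β = (1−μ)κ = 0.55×51 = 28.050.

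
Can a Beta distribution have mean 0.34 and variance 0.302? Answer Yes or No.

No

The Beta variance bound is σ² < μ(1−μ).
Here μ(1−μ) = 0.34×0.66 = 0.2244, and 0.302 ≥ 0.2244.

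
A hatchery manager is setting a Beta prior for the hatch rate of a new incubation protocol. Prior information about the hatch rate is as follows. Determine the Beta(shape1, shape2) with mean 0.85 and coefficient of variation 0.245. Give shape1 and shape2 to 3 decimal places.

Var = (CV·μ)² = (0.245×0.85)² = 0.043368.
shape1+shape2 = μ(1−μ)/Var − 1 = 0.1275/0.043368 − 1 = 1.9400.
Thus shape1 = 0.85·1.9400 = 1.649 and shape2 = 0.15·1.9400 = 0.291.

shape1 = 1.649, shape2 = 0.291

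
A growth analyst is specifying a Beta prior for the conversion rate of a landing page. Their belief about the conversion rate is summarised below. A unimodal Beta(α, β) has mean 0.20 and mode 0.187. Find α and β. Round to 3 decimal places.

With s = α+β: μ = α/s and mode = (α−1)/(s−2). Eliminating α = μs,
μs − 1 = m(s−2) ⇒ s(μ−m) = 1−2m ⇒ s = 0.626/0.013 = 48.1538.
So α = μs = 9.631, β = (1−μ)s = 38.523.

α = 9.631, β = 38.523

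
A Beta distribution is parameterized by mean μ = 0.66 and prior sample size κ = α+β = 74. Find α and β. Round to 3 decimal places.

α = 48.840, β = 25.160

Split κ in proportion μ : (1−μ): α = 0.66·74 = 48.840, β = 74 − 48.840 = 25.160.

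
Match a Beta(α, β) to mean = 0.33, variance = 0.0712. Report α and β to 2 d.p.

α = 0.69, β = 1.41

By moment matching, α+β = μ(1−μ)/σ² − 1 = (0.33·0.67)/0.0712 − 1 = 3.1053 − 1 = 2.1053.
Since α/(α+β) = μ, α = 0.33·2.1053 = 0.69 and β = 0.67·2.1053 = 1.41.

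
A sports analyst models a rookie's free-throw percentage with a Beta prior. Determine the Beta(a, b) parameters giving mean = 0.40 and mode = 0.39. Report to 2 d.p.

a = 8.80, b = 13.20

Let s = a+b. Mean gives a = μs = 0.40s; mode gives (a−1)/(s−2) = 0.39.
Substituting: 0.40s − 1 = 0.39(s−2) = 0.39s − 0.78, so 0.01s = 0.22 and s = 22.0000.
Then a = 0.40×22.0000 = 8.80 and b = s−a = 13.20.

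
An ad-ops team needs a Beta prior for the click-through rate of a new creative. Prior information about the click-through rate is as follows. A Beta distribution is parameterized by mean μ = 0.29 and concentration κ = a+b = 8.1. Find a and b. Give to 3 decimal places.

a = 2.349, b = 5.751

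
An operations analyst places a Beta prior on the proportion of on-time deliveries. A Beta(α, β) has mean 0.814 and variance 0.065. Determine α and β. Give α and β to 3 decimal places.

Write ν = α+β; then α = μν and Var = μ(1−μ)/(ν+1).
ν = μ(1−μ)/Var − 1 = 0.151404/0.065 − 1 = 1.3293.
α = 0.814·1.3293 = 1.082, β = 0.186·1.3293 = 0.247.

α = 1.082, β = 0.247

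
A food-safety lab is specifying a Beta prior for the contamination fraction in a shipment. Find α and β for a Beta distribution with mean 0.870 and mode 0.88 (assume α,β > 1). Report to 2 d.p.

With s = α+β: μ = α/s and mode = (α−1)/(s−2). Eliminating α = μs,
μs − 1 = m(s−2) ⇒ s(μ−m) = 1−2m ⇒ s = -0.76/-0.010 = 76.0000.
So α = μs = 66.12, β = (1−μ)s = 9.88.

α = 66.12, β = 9.88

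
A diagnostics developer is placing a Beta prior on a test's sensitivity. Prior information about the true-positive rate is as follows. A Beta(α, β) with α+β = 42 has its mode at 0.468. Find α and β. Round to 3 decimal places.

α = 19.720, β = 22.280

For α,β>1 the mode is (α−1)/(α+β−2), so α = mode·(κ−2)+1 = 0.468×40+1 = 19.720.
And β = (1−mode)·(κ−2)+1 = 0.532×40+1 = 22.280.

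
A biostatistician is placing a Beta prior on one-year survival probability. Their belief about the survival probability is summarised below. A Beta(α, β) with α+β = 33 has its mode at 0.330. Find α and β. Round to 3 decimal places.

Mode = (α−1)/(κ−2) with κ = α+β, so α−1 = 0.330·31 = 10.230.
α = 11.230; β = κ − α = 21.770.

α = 11.230, β = 21.770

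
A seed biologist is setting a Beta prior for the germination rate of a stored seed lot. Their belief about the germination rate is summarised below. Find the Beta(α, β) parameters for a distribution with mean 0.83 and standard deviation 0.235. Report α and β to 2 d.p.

α = 1.29, β = 0.26

First σ² = 0.055225. Setting α = μn, β = (1−μ)n with n = α+β,
μ(1−μ)/(n+1) = 0.055225 ⇒ n+1 = 0.1411/0.055225 = 2.5550 ⇒ n = 1.5550.
Hence α = 0.83×1.5550 = 1.29, β = 0.17×1.5550 = 0.26.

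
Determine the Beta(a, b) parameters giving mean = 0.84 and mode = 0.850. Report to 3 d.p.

With s = a+b: μ = a/s and mode = (a−1)/(s−2). Eliminating a = μs,
μs − 1 = m(s−2) ⇒ s(μ−m) = 1−2m ⇒ s = -0.700/-0.010 = 70.0000.
So a = μs = 58.800, b = (1−μ)s = 11.200.

a = 58.800, b = 11.200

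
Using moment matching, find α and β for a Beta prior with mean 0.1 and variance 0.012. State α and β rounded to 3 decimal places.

Write ν = α+β; then α = μν and Var = μ(1−μ)/(ν+1).
ν = μ(1−μ)/Var − 1 = 0.09/0.012 − 1 = 6.5000.
α = 0.1·6.5000 = 0.650, β = 0.9·6.5000 = 5.850.

α = 0.650, β = 5.850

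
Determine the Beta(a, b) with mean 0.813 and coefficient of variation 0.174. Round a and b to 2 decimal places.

Var = (CV·μ)² = (0.174×0.813)² = 0.020011.
a+b = μ(1−μ)/Var − 1 = 0.152031/0.020011 − 1 = 6.5972.
Thus a = 0.813·6.5972 = 5.36 and b = 0.187·6.5972 = 1.23.

a = 5.36, b = 1.23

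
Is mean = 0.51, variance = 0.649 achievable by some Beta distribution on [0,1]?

For any Beta, Var(X) < E[X]·(1−E[X]).
Here μ(1−μ) = 0.51×0.49 = 0.2499, and 0.649 ≥ 0.2499.

No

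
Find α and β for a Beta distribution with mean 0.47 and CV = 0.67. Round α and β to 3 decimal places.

α = 0.711, β = 0.801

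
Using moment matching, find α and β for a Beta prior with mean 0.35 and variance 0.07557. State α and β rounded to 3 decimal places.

Let s = α+β. The Beta variance is μ(1−μ)/(s+1).
So s+1 = μ(1−μ)/σ² = (0.35×0.65)/0.07557 = 0.2275/0.07557 = 3.0105, giving s = 2.0105.
Then α = μs = 0.35×2.0105 = 0.704 and β = (1−μ)s = 0.65×2.0105 = 1.307.

α = 0.704, β = 1.307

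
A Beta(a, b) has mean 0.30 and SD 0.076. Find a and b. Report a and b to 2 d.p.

First σ² = 0.005776. Setting a = μn, b = (1−μ)n with n = a+b,
μ(1−μ)/(n+1) = 0.005776 ⇒ n+1 = 0.2100/0.005776 = 36.3573 ⇒ n = 35.3573.
Hence a = 0.30×35.3573 = 10.61, b = 0.70×35.3573 = 24.75.

a = 10.61, b = 24.75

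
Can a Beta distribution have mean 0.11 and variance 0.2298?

No

The Beta variance bound is σ² < μ(1−μ).
Here μ(1−μ) = 0.11×0.89 = 0.0979, and 0.2298 ≥ 0.0979.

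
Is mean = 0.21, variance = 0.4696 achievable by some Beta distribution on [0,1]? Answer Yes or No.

The Beta variance bound is σ² < μ(1−μ).
Here μ(1−μ) = 0.21×0.79 = 0.1659, and 0.4696 ≥ 0.1659.

No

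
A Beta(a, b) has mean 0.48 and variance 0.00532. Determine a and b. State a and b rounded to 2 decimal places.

a = 22.04, b = 23.88

Write ν = a+b; then a = μν and Var = μ(1−μ)/(ν+1).
ν = μ(1−μ)/Var − 1 = 0.2496/0.00532 − 1 = 45.9173.
a = 0.48·45.9173 = 22.04, b = 0.52·45.9173 = 23.88.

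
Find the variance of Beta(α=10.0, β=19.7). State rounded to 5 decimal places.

0.00727

α+β = 29.7 and αβ = 197.00, so Var = αβ/[(α+β)²(α+β+1)] = 197.00/27080.163 = 0.00727.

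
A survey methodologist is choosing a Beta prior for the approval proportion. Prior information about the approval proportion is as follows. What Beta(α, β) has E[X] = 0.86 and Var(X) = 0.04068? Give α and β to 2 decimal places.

By moment matching, α+β = μ(1−μ)/σ² − 1 = (0.86·0.14)/0.04068 − 1 = 2.9597 − 1 = 1.9597.
Since α/(α+β) = μ, α = 0.86·1.9597 = 1.69 and β = 0.14·1.9597 = 0.27.

α = 1.69, β = 0.27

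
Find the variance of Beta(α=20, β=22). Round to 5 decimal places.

0.00580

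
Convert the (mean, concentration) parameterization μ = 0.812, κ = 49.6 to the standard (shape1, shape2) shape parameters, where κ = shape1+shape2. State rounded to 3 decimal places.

shape1 = μκ = 0.812×49.6 = 40.275 and shape2 = (1−μ)κ = 0.188×49.6 = 9.325.

shape1 = 40.275, shape2 = 9.325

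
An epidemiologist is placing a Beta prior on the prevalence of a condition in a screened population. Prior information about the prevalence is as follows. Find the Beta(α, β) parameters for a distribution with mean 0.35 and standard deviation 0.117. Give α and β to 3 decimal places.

σ² = 0.117² = 0.013689.
With s = α+β, Var = μ(1−μ)/(s+1), so s+1 = (0.35×0.65)/0.013689 = 16.6192 and s = 15.6192.
α = μs = 5.467, β = (1−μ)s = 10.152.

α = 5.467, β = 10.152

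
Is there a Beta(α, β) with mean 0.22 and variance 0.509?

No

A Beta with mean μ has variance μ(1−μ)/(α+β+1) < μ(1−μ).
Here μ(1−μ) = 0.22×0.78 = 0.1716, and 0.509 ≥ 0.1716.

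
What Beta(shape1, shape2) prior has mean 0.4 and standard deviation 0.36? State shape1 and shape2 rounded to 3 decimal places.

First σ² = 0.1296. Setting shape1 = μn, shape2 = (1−μ)n with n = shape1+shape2,
μ(1−μ)/(n+1) = 0.1296 ⇒ n+1 = 0.24/0.1296 = 1.8519 ⇒ n = 0.8519.
Hence shape1 = 0.4×0.8519 = 0.341, shape2 = 0.6×0.8519 = 0.511.

shape1 = 0.341, shape2 = 0.511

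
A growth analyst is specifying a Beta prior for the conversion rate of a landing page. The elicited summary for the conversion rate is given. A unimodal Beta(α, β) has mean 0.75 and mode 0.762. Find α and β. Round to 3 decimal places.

Let s = α+β. Mean gives α = μs = 0.75s; mode gives (α−1)/(s−2) = 0.762.
Substituting: 0.75s − 1 = 0.762(s−2) = 0.762s − 1.524, so -0.012s = -0.524 and s = 43.6667.
Then α = 0.75×43.6667 = 32.750 and β = s−α = 10.917.

α = 32.750, β = 10.917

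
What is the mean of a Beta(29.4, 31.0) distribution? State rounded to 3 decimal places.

0.487

The Beta mean is α/(α+β) = 29.4/(29.4+31.0) = 0.487.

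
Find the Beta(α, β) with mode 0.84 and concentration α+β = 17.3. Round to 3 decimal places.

α = 13.852, β = 3.448

For α,β>1 the mode is (α−1)/(α+β−2), so α = mode·(κ−2)+1 = 0.84×15.3+1 = 13.852.
And β = (1−mode)·(κ−2)+1 = 0.16×15.3+1 = 3.448.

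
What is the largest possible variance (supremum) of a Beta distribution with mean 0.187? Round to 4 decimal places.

0.1520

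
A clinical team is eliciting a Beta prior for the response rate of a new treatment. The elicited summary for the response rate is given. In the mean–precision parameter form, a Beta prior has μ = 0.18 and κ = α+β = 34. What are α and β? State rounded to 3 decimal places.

α = μκ = 0.18×34 = 6.120 and β = (1−μ)κ = 0.82×34 = 27.880.

α = 6.120, β = 27.880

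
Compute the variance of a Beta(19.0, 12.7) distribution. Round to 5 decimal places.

0.00734

α+β = 31.7 and αβ = 241.30, so Var = αβ/[(α+β)²(α+β+1)] = 241.30/32859.903 = 0.00734.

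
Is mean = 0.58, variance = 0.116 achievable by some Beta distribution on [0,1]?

Yes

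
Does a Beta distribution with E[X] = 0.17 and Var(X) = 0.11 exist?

Yes

For any Beta, Var(X) < E[X]·(1−E[X]).
Here μ(1−μ) = 0.17×0.83 = 0.1411, and 0.11 < 0.1411.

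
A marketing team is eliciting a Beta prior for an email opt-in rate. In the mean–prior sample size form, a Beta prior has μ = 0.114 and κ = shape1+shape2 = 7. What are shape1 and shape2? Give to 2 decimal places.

shape1 = 0.80, shape2 = 6.20

Split κ in proportion μ : (1−μ): shape1 = 0.114·7 = 0.80, shape2 = 7 − 0.80 = 6.20.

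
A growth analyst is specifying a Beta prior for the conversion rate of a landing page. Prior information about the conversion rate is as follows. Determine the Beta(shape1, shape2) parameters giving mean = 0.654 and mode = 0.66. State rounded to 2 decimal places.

shape1 = 34.88, shape2 = 18.45

Let s = shape1+shape2. Mean gives shape1 = μs = 0.654s; mode gives (shape1−1)/(s−2) = 0.66.
Substituting: 0.654s − 1 = 0.66(s−2) = 0.66s − 1.32, so -0.006s = -0.32 and s = 53.3333.
Then shape1 = 0.654×53.3333 = 34.88 and shape2 = s−shape1 = 18.45.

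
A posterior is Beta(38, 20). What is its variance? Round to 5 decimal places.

0.00383

α+β = 58 and αβ = 760, so Var = αβ/[(α+β)²(α+β+1)] = 760/198476 = 0.00383.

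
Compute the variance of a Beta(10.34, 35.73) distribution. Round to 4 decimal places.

0.0037

μ = 10.34/46.07 = 0.224441; Var = μ(1−μ)/(α+β+1) = 0.1740673/47.07 = 0.0037.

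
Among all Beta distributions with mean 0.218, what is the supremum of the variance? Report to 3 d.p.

For fixed mean μ the Beta variance is μ(1−μ)/(α+β+1), increasing as α+β decreases.
Its least upper bound (not attained) is μ(1−μ) = 0.218·0.782 = 0.170.

0.170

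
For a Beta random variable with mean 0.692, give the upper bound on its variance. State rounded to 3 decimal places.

For fixed mean μ the Beta variance is μ(1−μ)/(α+β+1), increasing as α+β decreases.
Its least upper bound (not attained) is μ(1−μ) = 0.692·0.308 = 0.213.

0.213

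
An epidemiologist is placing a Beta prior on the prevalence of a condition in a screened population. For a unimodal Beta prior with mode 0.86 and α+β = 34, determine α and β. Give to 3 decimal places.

For α,β>1 the mode is (α−1)/(α+β−2), so α = mode·(κ−2)+1 = 0.86×32+1 = 28.520.
And β = (1−mode)·(κ−2)+1 = 0.14×32+1 = 5.480.

α = 28.520, β = 5.480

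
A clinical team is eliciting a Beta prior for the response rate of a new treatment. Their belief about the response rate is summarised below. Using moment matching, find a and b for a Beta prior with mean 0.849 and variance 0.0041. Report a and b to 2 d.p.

Let s = a+b. The Beta variance is μ(1−μ)/(s+1).
So s+1 = μ(1−μ)/σ² = (0.849×0.151)/0.0041 = 0.128199/0.0041 = 31.2680, giving s = 30.2680.
Then a = μs = 0.849×30.2680 = 25.70 and b = (1−μ)s = 0.151×30.2680 = 4.57.

a = 25.70, b = 4.57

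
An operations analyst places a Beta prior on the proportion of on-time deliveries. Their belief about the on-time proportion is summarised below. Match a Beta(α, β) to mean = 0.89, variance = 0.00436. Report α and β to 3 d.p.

α = 19.094, β = 2.360

Write ν = α+β; then α = μν and Var = μ(1−μ)/(ν+1).
ν = μ(1−μ)/Var − 1 = 0.0979/0.00436 − 1 = 21.4541.
α = 0.89·21.4541 = 19.094, β = 0.11·21.4541 = 2.360.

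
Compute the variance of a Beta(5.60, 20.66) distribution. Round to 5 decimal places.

α+β = 26.26 and αβ = 115.6960, so Var = αβ/[(α+β)²(α+β+1)] = 115.6960/18798.157976 = 0.00615.

0.00615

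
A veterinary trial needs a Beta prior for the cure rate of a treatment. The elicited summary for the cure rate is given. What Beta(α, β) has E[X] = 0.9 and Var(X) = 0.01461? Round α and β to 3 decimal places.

By moment matching, α+β = μ(1−μ)/σ² − 1 = (0.9·0.1)/0.01461 − 1 = 6.1602 − 1 = 5.1602.
Since α/(α+β) = μ, α = 0.9·5.1602 = 4.644 and β = 0.1·5.1602 = 0.516.

α = 4.644, β = 0.516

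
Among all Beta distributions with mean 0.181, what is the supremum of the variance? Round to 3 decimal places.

0.148

For fixed mean μ the Beta variance is μ(1−μ)/(α+β+1), increasing as α+β decreases.
Its least upper bound (not attained) is μ(1−μ) = 0.181·0.819 = 0.148.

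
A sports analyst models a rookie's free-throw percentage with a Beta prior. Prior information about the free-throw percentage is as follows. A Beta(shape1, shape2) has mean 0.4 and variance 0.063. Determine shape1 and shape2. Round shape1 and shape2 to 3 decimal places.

By moment matching, shape1+shape2 = μ(1−μ)/σ² − 1 = (0.4·0.6)/0.063 − 1 = 3.8095 − 1 = 2.8095.
Since shape1/(shape1+shape2) = μ, shape1 = 0.4·2.8095 = 1.124 and shape2 = 0.6·2.8095 = 1.686.

shape1 = 1.124, shape2 = 1.686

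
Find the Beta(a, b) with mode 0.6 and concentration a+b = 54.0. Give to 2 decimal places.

Since the density peak of Beta(a,b) is at (a−1)/(a+b−2),
a = 1 + 0.6(54.0−2) = 32.20 and b = 54.0 − 32.20 = 21.80.

a = 32.20, b = 21.80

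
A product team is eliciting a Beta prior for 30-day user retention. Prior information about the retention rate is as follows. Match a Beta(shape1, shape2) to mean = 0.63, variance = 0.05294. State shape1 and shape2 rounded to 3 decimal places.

By moment matching, shape1+shape2 = μ(1−μ)/σ² − 1 = (0.63·0.37)/0.05294 − 1 = 4.4031 − 1 = 3.4031.
Since shape1/(shape1+shape2) = μ, shape1 = 0.63·3.4031 = 2.144 and shape2 = 0.37·3.4031 = 1.259.

shape1 = 2.144, shape2 = 1.259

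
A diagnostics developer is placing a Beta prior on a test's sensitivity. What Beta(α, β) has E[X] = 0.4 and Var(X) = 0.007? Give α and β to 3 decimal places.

By moment matching, α+β = μ(1−μ)/σ² − 1 = (0.4·0.6)/0.007 − 1 = 34.2857 − 1 = 33.2857.
Since α/(α+β) = μ, α = 0.4·33.2857 = 13.314 and β = 0.6·33.2857 = 19.971.

α = 13.314, β = 19.971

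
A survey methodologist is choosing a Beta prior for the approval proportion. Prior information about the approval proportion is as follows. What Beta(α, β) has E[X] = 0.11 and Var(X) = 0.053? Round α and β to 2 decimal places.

α = 0.09, β = 0.75

By moment matching, α+β = μ(1−μ)/σ² − 1 = (0.11·0.89)/0.053 − 1 = 1.8472 − 1 = 0.8472.
Since α/(α+β) = μ, α = 0.11·0.8472 = 0.09 and β = 0.89·0.8472 = 0.75.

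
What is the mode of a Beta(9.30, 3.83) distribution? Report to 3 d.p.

The density x^(α−1)(1−x)^(β−1) is maximised at (α−1)/(α+β−2) = 8.30/11.13 = 0.746.

0.746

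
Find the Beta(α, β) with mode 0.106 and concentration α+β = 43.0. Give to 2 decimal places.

Since the density peak of Beta(α,β) is at (α−1)/(α+β−2),
α = 1 + 0.106(43.0−2) = 5.35 and β = 43.0 − 5.35 = 37.65.

α = 5.35, β = 37.65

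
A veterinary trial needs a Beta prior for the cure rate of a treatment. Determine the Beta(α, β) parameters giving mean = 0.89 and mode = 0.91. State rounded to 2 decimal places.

α = 36.49, β = 4.51

With s = α+β: μ = α/s and mode = (α−1)/(s−2). Eliminating α = μs,
μs − 1 = m(s−2) ⇒ s(μ−m) = 1−2m ⇒ s = -0.82/-0.02 = 41.0000.
So α = μs = 36.49, β = (1−μ)s = 4.51.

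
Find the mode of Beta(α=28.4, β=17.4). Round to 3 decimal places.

The density x^(α−1)(1−x)^(β−1) is maximised at (α−1)/(α+β−2) = 27.4/43.8 = 0.626.

0.626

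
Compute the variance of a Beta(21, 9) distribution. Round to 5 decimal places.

0.00677

μ = 21/30 = 0.700000; Var = μ(1−μ)/(α+β+1) = 0.2100000/31 = 0.00677.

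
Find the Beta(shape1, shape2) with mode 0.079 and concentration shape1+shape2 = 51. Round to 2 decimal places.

shape1 = 4.87, shape2 = 46.13

Mode = (shape1−1)/(κ−2) with κ = shape1+shape2, so shape1−1 = 0.079·49 = 3.87.
shape1 = 4.87; shape2 = κ − shape1 = 46.13.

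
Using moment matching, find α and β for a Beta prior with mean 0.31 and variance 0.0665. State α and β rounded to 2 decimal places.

α = 0.69, β = 1.53

By moment matching, α+β = μ(1−μ)/σ² − 1 = (0.31·0.69)/0.0665 − 1 = 3.2165 − 1 = 2.2165.
Since α/(α+β) = μ, α = 0.31·2.2165 = 0.69 and β = 0.69·2.2165 = 1.53.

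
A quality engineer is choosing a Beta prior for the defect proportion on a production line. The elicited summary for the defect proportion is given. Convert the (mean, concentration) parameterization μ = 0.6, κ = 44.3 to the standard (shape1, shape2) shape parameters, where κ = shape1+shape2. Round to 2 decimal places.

Split κ in proportion μ : (1−μ): shape1 = 0.6·44.3 = 26.58, shape2 = 44.3 − 26.58 = 17.72.

shape1 = 26.58, shape2 = 17.72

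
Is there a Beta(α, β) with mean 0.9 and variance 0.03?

The Beta variance bound is σ² < μ(1−μ).
Here μ(1−μ) = 0.9×0.1 = 0.09, and 0.03 < 0.09.

Yes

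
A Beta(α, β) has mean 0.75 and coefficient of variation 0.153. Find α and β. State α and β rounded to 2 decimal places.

σ = CV·μ = 0.153×0.75 = 0.11475, so σ² = 0.013168.
s+1 = μ(1−μ)/σ² = 0.1875/0.013168 = 14.2395, so s = α+β = 13.2395.
α = μs = 9.93, β = (1−μ)s = 3.31.

α = 9.93, β = 3.31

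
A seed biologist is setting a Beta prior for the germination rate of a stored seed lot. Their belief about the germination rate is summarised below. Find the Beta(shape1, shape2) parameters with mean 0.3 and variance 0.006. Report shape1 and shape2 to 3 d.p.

shape1 = 10.200, shape2 = 23.800

Let s = shape1+shape2. The Beta variance is μ(1−μ)/(s+1).
So s+1 = μ(1−μ)/σ² = (0.3×0.7)/0.006 = 0.21/0.006 = 35.0000, giving s = 34.0000.
Then shape1 = μs = 0.3×34.0000 = 10.200 and shape2 = (1−μ)s = 0.7×34.0000 = 23.800.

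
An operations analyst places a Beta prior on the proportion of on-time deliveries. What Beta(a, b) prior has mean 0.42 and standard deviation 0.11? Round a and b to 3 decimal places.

First σ² = 0.0121. Setting a = μn, b = (1−μ)n with n = a+b,
μ(1−μ)/(n+1) = 0.0121 ⇒ n+1 = 0.2436/0.0121 = 20.1322 ⇒ n = 19.1322.
Hence a = 0.42×19.1322 = 8.036, b = 0.58×19.1322 = 11.097.

a = 8.036, b = 11.097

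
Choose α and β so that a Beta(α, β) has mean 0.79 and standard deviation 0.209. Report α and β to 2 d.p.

α = 2.21, β = 0.59

Variance = 0.209² = 0.043681. The moment-matching identity α+β = μ(1−μ)/Var − 1 gives
α+β = 0.1659/0.043681 − 1 = 2.7980, so α = μ·2.7980 = 2.21 and β = (1−μ)·2.7980 = 0.59.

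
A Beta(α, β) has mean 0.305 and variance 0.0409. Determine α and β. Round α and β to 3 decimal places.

α = 1.276, β = 2.907

Let s = α+β. The Beta variance is μ(1−μ)/(s+1).
So s+1 = μ(1−μ)/σ² = (0.305×0.695)/0.0409 = 0.211975/0.0409 = 5.1828, giving s = 4.1828.
Then α = μs = 0.305×4.1828 = 1.276 and β = (1−μ)s = 0.695×4.1828 = 2.907.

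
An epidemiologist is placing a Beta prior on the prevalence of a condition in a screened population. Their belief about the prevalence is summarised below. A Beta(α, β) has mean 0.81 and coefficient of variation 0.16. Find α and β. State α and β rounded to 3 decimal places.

α = 6.612, β = 1.551

σ = CV·μ = 0.16×0.81 = 0.12960, so σ² = 0.016796.
s+1 = μ(1−μ)/σ² = 0.1539/0.016796 = 9.1628, so s = α+β = 8.1628.
α = μs = 6.612, β = (1−μ)s = 1.551.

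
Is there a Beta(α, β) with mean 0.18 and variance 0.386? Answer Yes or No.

No

For any Beta, Var(X) < E[X]·(1−E[X]).
Here μ(1−μ) = 0.18×0.82 = 0.1476, and 0.386 ≥ 0.1476.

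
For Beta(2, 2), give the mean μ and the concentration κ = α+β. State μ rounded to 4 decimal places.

μ = 0.5000, κ = 4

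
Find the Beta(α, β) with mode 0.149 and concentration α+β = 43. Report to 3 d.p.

α = 7.109, β = 35.891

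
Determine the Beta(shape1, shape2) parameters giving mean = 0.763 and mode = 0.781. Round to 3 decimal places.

shape1 = 23.823, shape2 = 7.400

With s = shape1+shape2: μ = shape1/s and mode = (shape1−1)/(s−2). Eliminating shape1 = μs,
μs − 1 = m(s−2) ⇒ s(μ−m) = 1−2m ⇒ s = -0.562/-0.018 = 31.2222.
So shape1 = μs = 23.823, shape2 = (1−μ)s = 7.400.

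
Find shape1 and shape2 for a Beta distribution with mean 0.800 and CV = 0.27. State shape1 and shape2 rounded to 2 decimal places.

shape1 = 1.94, shape2 = 0.49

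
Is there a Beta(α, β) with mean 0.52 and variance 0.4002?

No

For any Beta, Var(X) < E[X]·(1−E[X]).
Here μ(1−μ) = 0.52×0.48 = 0.2496, and 0.4002 ≥ 0.2496.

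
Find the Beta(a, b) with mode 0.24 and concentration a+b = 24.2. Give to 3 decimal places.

a = 6.328, b = 17.872

Since the density peak of Beta(a,b) is at (a−1)/(a+b−2),
a = 1 + 0.24(24.2−2) = 6.328 and b = 24.2 − 6.328 = 17.872.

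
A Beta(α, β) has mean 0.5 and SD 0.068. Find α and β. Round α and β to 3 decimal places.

α = 26.533, β = 26.533

First σ² = 0.004624. Setting α = μn, β = (1−μ)n with n = α+β,
μ(1−μ)/(n+1) = 0.004624 ⇒ n+1 = 0.25/0.004624 = 54.0657 ⇒ n = 53.0657.
Hence α = 0.5×53.0657 = 26.533, β = 0.5×53.0657 = 26.533.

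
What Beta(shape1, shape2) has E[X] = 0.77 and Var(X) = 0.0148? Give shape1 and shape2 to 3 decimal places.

Write ν = shape1+shape2; then shape1 = μν and Var = μ(1−μ)/(ν+1).
ν = μ(1−μ)/Var − 1 = 0.1771/0.0148 − 1 = 10.9662.
shape1 = 0.77·10.9662 = 8.444, shape2 = 0.23·10.9662 = 2.522.

shape1 = 8.444, shape2 = 2.522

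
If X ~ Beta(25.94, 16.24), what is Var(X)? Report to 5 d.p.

Var = αβ/[(α+β)²(α+β+1)] = (25.94×16.24)/(42.18²×43.18) = 421.2656/76823.800632 = 0.00548.

0.00548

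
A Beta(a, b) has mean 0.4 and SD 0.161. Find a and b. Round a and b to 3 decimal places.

First σ² = 0.025921. Setting a = μn, b = (1−μ)n with n = a+b,
μ(1−μ)/(n+1) = 0.025921 ⇒ n+1 = 0.24/0.025921 = 9.2589 ⇒ n = 8.2589.
Hence a = 0.4×8.2589 = 3.304, b = 0.6×8.2589 = 4.955.

a = 3.304, b = 4.955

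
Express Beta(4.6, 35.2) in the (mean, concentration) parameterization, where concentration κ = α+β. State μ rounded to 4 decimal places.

μ = 0.1156, κ = 39.8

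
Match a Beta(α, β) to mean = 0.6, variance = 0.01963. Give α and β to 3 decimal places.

α = 6.736, β = 4.490

Write ν = α+β; then α = μν and Var = μ(1−μ)/(ν+1).
ν = μ(1−μ)/Var − 1 = 0.24/0.01963 − 1 = 11.2262.
α = 0.6·11.2262 = 6.736, β = 0.4·11.2262 = 4.490.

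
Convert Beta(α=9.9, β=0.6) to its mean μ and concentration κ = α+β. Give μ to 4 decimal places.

μ = 0.9429, κ = 10.5

κ = α+β = 9.9+0.6 = 10.5; μ = α/κ = 9.9/10.5 = 0.9429.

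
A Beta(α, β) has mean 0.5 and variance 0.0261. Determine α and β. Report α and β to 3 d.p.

Write ν = α+β; then α = μν and Var = μ(1−μ)/(ν+1).
ν = μ(1−μ)/Var − 1 = 0.25/0.0261 − 1 = 8.5785.
α = 0.5·8.5785 = 4.289, β = 0.5·8.5785 = 4.289.

α = 4.289, β = 4.289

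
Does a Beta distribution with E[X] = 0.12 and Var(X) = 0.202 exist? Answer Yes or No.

The Beta variance bound is σ² < μ(1−μ).
Here μ(1−μ) = 0.12×0.88 = 0.1056, and 0.202 ≥ 0.1056.

No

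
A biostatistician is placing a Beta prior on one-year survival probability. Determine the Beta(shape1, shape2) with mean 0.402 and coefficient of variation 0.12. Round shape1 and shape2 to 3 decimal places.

shape1 = 41.126, shape2 = 61.177

Var = (CV·μ)² = (0.12×0.402)² = 0.002327.
shape1+shape2 = μ(1−μ)/Var − 1 = 0.240396/0.002327 − 1 = 102.3029.
Thus shape1 = 0.402·102.3029 = 41.126 and shape2 = 0.598·102.3029 = 61.177.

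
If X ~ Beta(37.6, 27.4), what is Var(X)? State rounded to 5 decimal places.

μ = 37.6/65.0 = 0.578462; Var = μ(1−μ)/(α+β+1) = 0.2438438/66.0 = 0.00369.

0.00369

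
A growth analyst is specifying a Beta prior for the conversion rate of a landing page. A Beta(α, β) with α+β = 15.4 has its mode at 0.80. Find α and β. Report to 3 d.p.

Since the density peak of Beta(α,β) is at (α−1)/(α+β−2),
α = 1 + 0.80(15.4−2) = 11.720 and β = 15.4 − 11.720 = 3.680.

α = 11.720, β = 3.680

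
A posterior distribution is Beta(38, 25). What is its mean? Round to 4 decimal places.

E[X] = α/(α+β) = 38/63 = 0.6032.

0.6032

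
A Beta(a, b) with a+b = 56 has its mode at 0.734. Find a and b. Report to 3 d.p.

Mode = (a−1)/(κ−2) with κ = a+b, so a−1 = 0.734·54 = 39.636.
a = 40.636; b = κ − a = 15.364.

a = 40.636, b = 15.364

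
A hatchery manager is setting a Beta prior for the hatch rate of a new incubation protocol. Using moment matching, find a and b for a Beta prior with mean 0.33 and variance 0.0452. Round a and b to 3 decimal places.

a = 1.284, b = 2.607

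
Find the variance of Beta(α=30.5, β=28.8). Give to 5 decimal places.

α+β = 59.3 and αβ = 878.40, so Var = αβ/[(α+β)²(α+β+1)] = 878.40/212044.347 = 0.00414.

0.00414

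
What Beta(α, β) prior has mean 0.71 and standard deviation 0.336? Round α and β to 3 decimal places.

σ² = 0.336² = 0.112896.
With s = α+β, Var = μ(1−μ)/(s+1), so s+1 = (0.71×0.29)/0.112896 = 1.8238 and s = 0.8238.
α = μs = 0.585, β = (1−μ)s = 0.239.

α = 0.585, β = 0.239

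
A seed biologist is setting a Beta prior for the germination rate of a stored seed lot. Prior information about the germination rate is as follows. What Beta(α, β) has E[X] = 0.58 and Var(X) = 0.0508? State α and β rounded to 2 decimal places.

Let s = α+β. The Beta variance is μ(1−μ)/(s+1).
So s+1 = μ(1−μ)/σ² = (0.58×0.42)/0.0508 = 0.2436/0.0508 = 4.7953, giving s = 3.7953.
Then α = μs = 0.58×3.7953 = 2.20 and β = (1−μ)s = 0.42×3.7953 = 1.59.

α = 2.20, β = 1.59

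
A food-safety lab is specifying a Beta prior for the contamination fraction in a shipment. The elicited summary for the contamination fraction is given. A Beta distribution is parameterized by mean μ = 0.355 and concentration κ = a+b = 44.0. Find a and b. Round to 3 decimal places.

a = μκ = 0.355×44.0 = 15.620 and b = (1−μ)κ = 0.645×44.0 = 28.380.

a = 15.620, b = 28.380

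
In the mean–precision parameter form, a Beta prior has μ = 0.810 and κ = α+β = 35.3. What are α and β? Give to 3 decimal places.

α = 28.593, β = 6.707

Split κ in proportion μ : (1−μ): α = 0.810·35.3 = 28.593, β = 35.3 − 28.593 = 6.707.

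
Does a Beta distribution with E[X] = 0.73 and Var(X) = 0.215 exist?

A Beta with mean μ has variance μ(1−μ)/(α+β+1) < μ(1−μ).
Here μ(1−μ) = 0.73×0.27 = 0.1971, and 0.215 ≥ 0.1971.

No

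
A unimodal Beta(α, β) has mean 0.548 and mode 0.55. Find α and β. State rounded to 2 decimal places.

α = 27.40, β = 22.60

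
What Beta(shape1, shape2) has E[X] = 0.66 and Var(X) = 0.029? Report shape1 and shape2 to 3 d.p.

shape1 = 4.447, shape2 = 2.291

Let s = shape1+shape2. The Beta variance is μ(1−μ)/(s+1).
So s+1 = μ(1−μ)/σ² = (0.66×0.34)/0.029 = 0.2244/0.029 = 7.7379, giving s = 6.7379.
Then shape1 = μs = 0.66×6.7379 = 4.447 and shape2 = (1−μ)s = 0.34×6.7379 = 2.291.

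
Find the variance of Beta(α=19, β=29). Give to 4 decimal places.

0.0049

Var = αβ/[(α+β)²(α+β+1)] = (19×29)/(48²×49) = 551/112896 = 0.0049.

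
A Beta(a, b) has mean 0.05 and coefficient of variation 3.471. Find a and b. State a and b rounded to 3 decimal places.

a = 0.029, b = 0.548

Var = (CV·μ)² = (3.471×0.05)² = 0.030120.
a+b = μ(1−μ)/Var − 1 = 0.0475/0.030120 − 1 = 0.5770.
Thus a = 0.05·0.5770 = 0.029 and b = 0.95·0.5770 = 0.548.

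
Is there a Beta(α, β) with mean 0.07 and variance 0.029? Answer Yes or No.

Yes

The Beta variance bound is σ² < μ(1−μ).
Here μ(1−μ) = 0.07×0.93 = 0.0651, and 0.029 < 0.0651.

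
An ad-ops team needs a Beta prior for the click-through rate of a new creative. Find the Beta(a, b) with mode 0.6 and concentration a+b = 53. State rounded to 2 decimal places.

a = 31.60, b = 21.40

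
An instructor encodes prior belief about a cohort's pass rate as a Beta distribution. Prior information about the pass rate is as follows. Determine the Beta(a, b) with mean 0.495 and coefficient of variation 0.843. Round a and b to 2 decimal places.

Var = (CV·μ)² = (0.843×0.495)² = 0.174127.
a+b = μ(1−μ)/Var − 1 = 0.249975/0.174127 − 1 = 0.4356.
Thus a = 0.495·0.4356 = 0.22 and b = 0.505·0.4356 = 0.22.

a = 0.22, b = 0.22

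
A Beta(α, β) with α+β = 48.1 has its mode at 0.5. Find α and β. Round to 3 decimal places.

Since the density peak of Beta(α,β) is at (α−1)/(α+β−2),
α = 1 + 0.5(48.1−2) = 24.050 and β = 48.1 − 24.050 = 24.050.

α = 24.050, β = 24.050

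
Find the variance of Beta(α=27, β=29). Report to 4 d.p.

0.0044

μ = 27/56 = 0.482143; Var = μ(1−μ)/(α+β+1) = 0.2496811/57 = 0.0044.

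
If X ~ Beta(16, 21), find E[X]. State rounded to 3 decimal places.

The Beta mean is α/(α+β) = 16/(16+21) = 0.432.

0.432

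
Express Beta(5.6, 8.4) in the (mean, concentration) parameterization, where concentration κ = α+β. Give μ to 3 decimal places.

κ = α+β = 5.6+8.4 = 14.0; μ = α/κ = 5.6/14.0 = 0.400.

μ = 0.400, κ = 14.0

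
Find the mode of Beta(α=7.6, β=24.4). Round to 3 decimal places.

0.220

With α,β > 1, mode = (α−1)/(α+β−2) = 6.6/30.0 = 0.220.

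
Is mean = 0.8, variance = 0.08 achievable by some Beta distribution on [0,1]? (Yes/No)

For any Beta, Var(X) < E[X]·(1−E[X]).
Here μ(1−μ) = 0.8×0.2 = 0.16, and 0.08 < 0.16.

Yes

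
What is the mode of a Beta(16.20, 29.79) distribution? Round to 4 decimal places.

0.3455

With α,β > 1, mode = (α−1)/(α+β−2) = 15.20/43.99 = 0.3455.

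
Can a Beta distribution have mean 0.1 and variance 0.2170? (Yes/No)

A Beta with mean μ has variance μ(1−μ)/(α+β+1) < μ(1−μ).
Here μ(1−μ) = 0.1×0.9 = 0.09, and 0.2170 ≥ 0.09.

No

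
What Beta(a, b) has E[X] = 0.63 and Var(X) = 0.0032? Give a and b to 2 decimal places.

a = 45.26, b = 26.58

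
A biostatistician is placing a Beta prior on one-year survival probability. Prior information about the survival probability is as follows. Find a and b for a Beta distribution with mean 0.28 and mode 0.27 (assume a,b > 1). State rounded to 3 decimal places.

a = 12.880, b = 33.120

With s = a+b: μ = a/s and mode = (a−1)/(s−2). Eliminating a = μs,
μs − 1 = m(s−2) ⇒ s(μ−m) = 1−2m ⇒ s = 0.46/0.01 = 46.0000.
So a = μs = 12.880, b = (1−μ)s = 33.120.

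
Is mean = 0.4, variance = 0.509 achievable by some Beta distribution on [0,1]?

The Beta variance bound is σ² < μ(1−μ).
Here μ(1−μ) = 0.4×0.6 = 0.24, and 0.509 ≥ 0.24.

No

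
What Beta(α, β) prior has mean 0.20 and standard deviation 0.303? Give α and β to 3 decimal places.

α = 0.149, β = 0.594

Variance = 0.303² = 0.091809. The moment-matching identity α+β = μ(1−μ)/Var − 1 gives
α+β = 0.1600/0.091809 − 1 = 0.7427, so α = μ·0.7427 = 0.149 and β = (1−μ)·0.7427 = 0.594.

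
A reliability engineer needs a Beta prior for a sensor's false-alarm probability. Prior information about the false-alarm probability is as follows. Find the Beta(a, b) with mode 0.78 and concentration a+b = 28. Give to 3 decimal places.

a = 21.280, b = 6.720

Mode = (a−1)/(κ−2) with κ = a+b, so a−1 = 0.78·26 = 20.280.
a = 21.280; b = κ − a = 6.720.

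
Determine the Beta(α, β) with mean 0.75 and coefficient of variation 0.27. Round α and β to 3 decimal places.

Var = (CV·μ)² = (0.27×0.75)² = 0.041006.
α+β = μ(1−μ)/Var − 1 = 0.1875/0.041006 − 1 = 3.5725.
Thus α = 0.75·3.5725 = 2.679 and β = 0.25·3.5725 = 0.893.

α = 2.679, β = 0.893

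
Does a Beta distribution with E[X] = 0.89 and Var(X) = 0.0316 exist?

Yes

The Beta variance bound is σ² < μ(1−μ).
Here μ(1−μ) = 0.89×0.11 = 0.0979, and 0.0316 < 0.0979.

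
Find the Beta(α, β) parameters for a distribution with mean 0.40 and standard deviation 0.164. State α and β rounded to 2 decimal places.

α = 3.17, β = 4.75

First σ² = 0.026896. Setting α = μn, β = (1−μ)n with n = α+β,
μ(1−μ)/(n+1) = 0.026896 ⇒ n+1 = 0.2400/0.026896 = 8.9233 ⇒ n = 7.9233.
Hence α = 0.40×7.9233 = 3.17, β = 0.60×7.9233 = 4.75.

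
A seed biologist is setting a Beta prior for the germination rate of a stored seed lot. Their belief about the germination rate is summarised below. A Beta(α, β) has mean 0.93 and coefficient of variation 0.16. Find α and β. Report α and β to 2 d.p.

α = 1.80, β = 0.14

σ = CV·μ = 0.16×0.93 = 0.14880, so σ² = 0.022141.
s+1 = μ(1−μ)/σ² = 0.0651/0.022141 = 2.9402, so s = α+β = 1.9402.
α = μs = 1.80, β = (1−μ)s = 0.14.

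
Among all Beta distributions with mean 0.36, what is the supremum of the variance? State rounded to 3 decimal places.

0.230

Var = μ(1−μ)/(α+β+1), which approaches μ(1−μ) as α+β → 0.
So the supremum is μ(1−μ) = 0.36×0.64 = 0.230.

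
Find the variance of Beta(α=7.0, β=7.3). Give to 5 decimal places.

0.01633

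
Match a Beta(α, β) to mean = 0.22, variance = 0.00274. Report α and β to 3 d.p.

Write ν = α+β; then α = μν and Var = μ(1−μ)/(ν+1).
ν = μ(1−μ)/Var − 1 = 0.1716/0.00274 − 1 = 61.6277.
α = 0.22·61.6277 = 13.558, β = 0.78·61.6277 = 48.070.

α = 13.558, β = 48.070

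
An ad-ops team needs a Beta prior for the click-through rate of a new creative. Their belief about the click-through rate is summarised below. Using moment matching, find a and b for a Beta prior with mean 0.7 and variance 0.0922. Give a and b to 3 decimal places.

Write ν = a+b; then a = μν and Var = μ(1−μ)/(ν+1).
ν = μ(1−μ)/Var − 1 = 0.21/0.0922 − 1 = 1.2777.
a = 0.7·1.2777 = 0.894, b = 0.3·1.2777 = 0.383.

a = 0.894, b = 0.383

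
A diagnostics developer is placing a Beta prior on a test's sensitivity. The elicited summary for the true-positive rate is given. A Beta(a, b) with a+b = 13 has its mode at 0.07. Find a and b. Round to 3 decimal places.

a = 1.770, b = 11.230

Mode = (a−1)/(κ−2) with κ = a+b, so a−1 = 0.07·11 = 0.770.
a = 1.770; b = κ − a = 11.230.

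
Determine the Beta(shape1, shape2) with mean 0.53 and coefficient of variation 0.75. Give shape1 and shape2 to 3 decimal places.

Var = (CV·μ)² = (0.75×0.53)² = 0.158006.
shape1+shape2 = μ(1−μ)/Var − 1 = 0.2491/0.158006 − 1 = 0.5765.
Thus shape1 = 0.53·0.5765 = 0.306 and shape2 = 0.47·0.5765 = 0.271.

shape1 = 0.306, shape2 = 0.271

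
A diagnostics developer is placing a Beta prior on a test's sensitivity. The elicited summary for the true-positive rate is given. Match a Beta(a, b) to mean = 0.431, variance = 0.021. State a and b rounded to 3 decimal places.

Let s = a+b. The Beta variance is μ(1−μ)/(s+1).
So s+1 = μ(1−μ)/σ² = (0.431×0.569)/0.021 = 0.245239/0.021 = 11.6780, giving s = 10.6780.
Then a = μs = 0.431×10.6780 = 4.602 and b = (1−μ)s = 0.569×10.6780 = 6.076.

a = 4.602, b = 6.076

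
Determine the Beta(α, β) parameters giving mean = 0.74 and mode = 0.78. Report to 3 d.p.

α = 10.360, β = 3.640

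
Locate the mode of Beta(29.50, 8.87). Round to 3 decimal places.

0.784

The density x^(α−1)(1−x)^(β−1) is maximised at (α−1)/(α+β−2) = 28.50/36.37 = 0.784.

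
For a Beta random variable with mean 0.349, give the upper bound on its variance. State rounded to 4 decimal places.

0.2272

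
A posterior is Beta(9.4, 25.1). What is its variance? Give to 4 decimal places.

0.0056

α+β = 34.5 and αβ = 235.94, so Var = αβ/[(α+β)²(α+β+1)] = 235.94/42253.875 = 0.0056.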